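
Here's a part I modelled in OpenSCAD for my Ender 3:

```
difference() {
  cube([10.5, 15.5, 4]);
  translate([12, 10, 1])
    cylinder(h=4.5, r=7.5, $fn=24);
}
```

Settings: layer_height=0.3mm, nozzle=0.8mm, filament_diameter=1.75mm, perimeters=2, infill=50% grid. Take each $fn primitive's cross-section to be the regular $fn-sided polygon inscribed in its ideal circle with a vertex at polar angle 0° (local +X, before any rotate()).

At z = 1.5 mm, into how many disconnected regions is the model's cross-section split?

At z = 1.5 mm: the cube is present — its section is the full 10.5×15.5 rectangle; the r=7.5 cylinder at (12, 10) gives a regular 24-gon of circumradius 7.5 (constant along its height); After the difference (first − rest): starting from the 10.5×15.5 cube, the r=7.5 cylinder at (12, 10) partially overlaps it — only the 61.24 mm² overlap (of its 174.70 mm²) is removed, clipping the outline — 1 connected region. The result has 1 disconnected region.

1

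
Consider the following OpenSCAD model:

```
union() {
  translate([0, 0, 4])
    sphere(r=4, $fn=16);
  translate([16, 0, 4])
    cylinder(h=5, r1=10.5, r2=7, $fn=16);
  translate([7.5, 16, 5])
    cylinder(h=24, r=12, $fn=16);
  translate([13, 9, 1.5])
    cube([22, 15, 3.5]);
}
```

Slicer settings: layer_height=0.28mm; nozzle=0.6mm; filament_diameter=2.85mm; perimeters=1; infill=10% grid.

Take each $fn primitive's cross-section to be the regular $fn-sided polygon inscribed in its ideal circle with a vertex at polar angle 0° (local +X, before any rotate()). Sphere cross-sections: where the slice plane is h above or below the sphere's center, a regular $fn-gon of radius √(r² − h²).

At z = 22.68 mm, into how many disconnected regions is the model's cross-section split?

At z = 22.68 mm: the sphere does not reach this height (|z−center|=18.680 > r=4); the cone at (16, 0) is absent (z outside [4, 9]); the r=12 cylinder at (7.5, 16) contributes a regular 16-gon of circumradius 12; the cube at (13, 9) does not reach this height (z outside [1.5, 5]); Merging all regions: only the r=12 cylinder at (7.5, 16) is present, so the union is just that shape — 1 connected region. The result has 1 disconnected region.

1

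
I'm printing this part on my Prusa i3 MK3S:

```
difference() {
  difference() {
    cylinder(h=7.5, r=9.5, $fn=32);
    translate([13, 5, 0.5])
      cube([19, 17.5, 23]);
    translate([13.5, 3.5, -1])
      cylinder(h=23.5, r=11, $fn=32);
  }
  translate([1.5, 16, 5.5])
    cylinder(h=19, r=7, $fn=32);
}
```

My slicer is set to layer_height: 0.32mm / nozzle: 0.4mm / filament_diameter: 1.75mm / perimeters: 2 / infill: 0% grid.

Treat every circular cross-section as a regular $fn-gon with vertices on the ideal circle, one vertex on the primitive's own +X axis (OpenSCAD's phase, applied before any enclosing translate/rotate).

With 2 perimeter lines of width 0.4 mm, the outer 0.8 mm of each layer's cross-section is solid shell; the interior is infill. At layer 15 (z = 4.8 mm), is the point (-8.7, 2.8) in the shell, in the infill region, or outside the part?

shell

At z = 4.8 mm: the r=9.5 cylinder contributes a regular 32-gon of circumradius 9.5; the cube at (13, 5) is present — its section is the full 19×17.5 rectangle; the r=11 cylinder at (13.5, 3.5) contributes a regular 32-gon of circumradius 11; Subtracting the remaining from the first: starting from the r=9.5 cylinder, the 19×17.5 cube at (13, 5) misses the remaining region (no effect); the r=11 cylinder at (13.5, 3.5) partially overlaps it — only the 66.70 mm² overlap (of its 377.69 mm²) is removed, clipping the outline — 1 connected region; the cylinder at (1.5, 16) does not reach this height (z outside [5.5, 24.5]); Taking the first minus the rest: none of the subtracted shapes is present at this height, so that combined region is unchanged — 1 connected region. Overall, the cross-section is a single solid region. The nearest boundary edge runs (-9.32, 1.85)→(-8.78, 3.64); distance from the point to it = 0.32 mm. The point is inside the cross-section, 0.32 mm from the nearest boundary — within the 0.8 mm shell band (2 × 0.4).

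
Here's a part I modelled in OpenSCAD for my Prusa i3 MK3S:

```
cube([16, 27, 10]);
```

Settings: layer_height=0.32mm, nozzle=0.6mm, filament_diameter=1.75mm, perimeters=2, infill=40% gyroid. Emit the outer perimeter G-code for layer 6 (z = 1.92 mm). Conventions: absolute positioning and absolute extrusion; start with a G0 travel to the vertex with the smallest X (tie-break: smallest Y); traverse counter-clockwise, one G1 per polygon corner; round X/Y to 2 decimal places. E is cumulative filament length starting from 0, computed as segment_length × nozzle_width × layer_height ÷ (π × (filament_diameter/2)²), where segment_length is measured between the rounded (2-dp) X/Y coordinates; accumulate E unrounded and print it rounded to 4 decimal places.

G0 X0.00 Y0.00 Z1.92
G1 X16.00 Y0.00 E1.2772
G1 X16.00 Y27.00 E3.4324
G1 X0.00 Y27.00 E4.7096
G1 X0.00 Y0.00 E6.8649

At z = 1.92 mm: the 16×27 cube contributes its full rectangle. The outline is a single polygon with 4 vertices. Extrusion per mm of travel: 0.6 × 0.32 / (π × 0.875²) = 0.079824. Accumulating E over each segment gives final E = 6.8649.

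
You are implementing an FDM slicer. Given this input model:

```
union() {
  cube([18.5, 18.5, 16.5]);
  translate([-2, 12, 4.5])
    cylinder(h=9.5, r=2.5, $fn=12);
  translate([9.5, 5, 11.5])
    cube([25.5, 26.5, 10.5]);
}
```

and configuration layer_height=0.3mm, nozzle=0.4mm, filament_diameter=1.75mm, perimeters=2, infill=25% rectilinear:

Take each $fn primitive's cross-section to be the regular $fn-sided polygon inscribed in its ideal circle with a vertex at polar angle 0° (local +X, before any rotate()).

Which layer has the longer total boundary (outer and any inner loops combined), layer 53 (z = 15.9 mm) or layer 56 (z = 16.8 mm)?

Layer 53 (z = 15.9): the cube (footprint 18.5×18.5) is included at this height (perimeter 74.00 mm); the cylinder at (-2, 12) is not intersected at this z (z outside [4.5, 14]); the cube at (9.5, 5) is present — its section is the full 25.5×26.5 rectangle (perimeter 104.00 mm); Combining (union): the regions partially overlap (shared area 121.50 mm²), so the edge portions inside another operand are dropped and the merged outline is re-measured after clipping — boundary = 133.00 mm. So its perimeter = 133.00 mm. Layer 56 (z = 16.8): the cube does not reach this height (z outside [0, 16.5]); the cylinder at (-2, 12) is absent (z outside [4.5, 14]); the cube at (9.5, 5) (footprint 25.5×26.5) is included at this height (perimeter 104.00 mm); Combining (union): only the 25.5×26.5 cube at (9.5, 5) is present, so the union is just that shape — boundary = 104.00 mm. So its perimeter = 104.00 mm. Layer 53 is larger (133.00 vs 104.00 mm).

layer 53 (z = 15.9 mm)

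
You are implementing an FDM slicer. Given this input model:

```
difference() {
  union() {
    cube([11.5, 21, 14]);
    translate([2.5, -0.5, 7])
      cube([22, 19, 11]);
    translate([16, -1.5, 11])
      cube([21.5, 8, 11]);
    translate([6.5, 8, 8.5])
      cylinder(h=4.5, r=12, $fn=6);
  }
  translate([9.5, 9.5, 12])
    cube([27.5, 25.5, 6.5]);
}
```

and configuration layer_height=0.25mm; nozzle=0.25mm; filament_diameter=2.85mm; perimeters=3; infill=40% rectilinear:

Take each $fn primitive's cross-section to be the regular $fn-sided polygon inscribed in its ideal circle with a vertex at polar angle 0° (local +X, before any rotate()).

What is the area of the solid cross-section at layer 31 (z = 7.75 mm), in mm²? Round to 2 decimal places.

493.00 mm²

At z = 7.75 mm: the cube (footprint 11.5×21) is included at this height (area 241.50 mm²); the cube at (2.5, -0.5) is present — its section is the full 22×19 rectangle (area 418.00 mm²); the cube at (16, -1.5) is not intersected at this z (z outside [11, 22]); the cylinder at (6.5, 8) is not intersected at this z (z outside [8.5, 13]); Taking the union: the regions partially overlap — summed areas 659.50 mm² minus the doubly-counted overlap 166.50 mm² gives 493.00 mm² — area = 493.00 mm²; the cube at (9.5, 9.5) is not intersected at this z (z outside [12, 18.5]); Taking the first minus the rest: none of the subtracted shapes is present at this height, so the result so far is unchanged — area = 493.00 mm². Overall, the cross-section is a single solid region. Net area = 493.00 mm².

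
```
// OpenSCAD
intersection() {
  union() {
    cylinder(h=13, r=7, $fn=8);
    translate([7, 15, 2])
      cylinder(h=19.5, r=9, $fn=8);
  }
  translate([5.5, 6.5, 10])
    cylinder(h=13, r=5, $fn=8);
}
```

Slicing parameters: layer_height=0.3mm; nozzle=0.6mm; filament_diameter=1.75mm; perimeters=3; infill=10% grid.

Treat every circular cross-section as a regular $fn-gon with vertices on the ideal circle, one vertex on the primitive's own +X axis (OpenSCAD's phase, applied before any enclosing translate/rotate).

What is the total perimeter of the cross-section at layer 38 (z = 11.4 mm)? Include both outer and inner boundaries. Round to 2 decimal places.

At z = 11.4 mm: the r=7 cylinder gives a regular 8-gon of circumradius 7 (constant along its height) (perimeter = 2·8·7.000·sin(180°/8) = 42.86 mm); the cylinder at (7, 15): section is a regular 8-gon, circumradius r=9 (perimeter = 2·8·9.000·sin(180°/8) = 55.11 mm); Combining (union): the 2 present regions are separate (no shared area or edge), so areas and boundary lengths simply add and each stays a separate island — boundary = 97.97 mm; the r=5 cylinder at (5.5, 6.5) contributes a regular 8-gon of circumradius 5 (perimeter = 2·8·5.000·sin(180°/8) = 30.61 mm); Taking the intersection: the r=5 cylinder at (5.5, 6.5) partially overlaps that combined region; clipping to the common part keeps 44.52 mm² — boundary = 38.86 mm. Overall, the cross-section has 2 separate islands. Total boundary length (outer) = 38.86 mm.

38.86 mm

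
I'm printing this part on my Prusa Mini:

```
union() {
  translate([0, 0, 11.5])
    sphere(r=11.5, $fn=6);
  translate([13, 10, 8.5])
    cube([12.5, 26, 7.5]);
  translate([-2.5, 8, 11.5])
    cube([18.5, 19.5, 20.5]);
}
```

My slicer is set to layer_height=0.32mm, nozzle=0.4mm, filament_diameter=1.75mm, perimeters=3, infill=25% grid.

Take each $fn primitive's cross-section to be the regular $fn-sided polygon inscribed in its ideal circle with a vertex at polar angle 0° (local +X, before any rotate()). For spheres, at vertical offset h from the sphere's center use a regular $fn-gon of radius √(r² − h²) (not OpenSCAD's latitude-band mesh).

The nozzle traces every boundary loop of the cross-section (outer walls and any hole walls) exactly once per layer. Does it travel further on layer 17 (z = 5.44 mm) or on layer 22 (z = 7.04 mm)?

Layer 17 (z = 5.44): the sphere: section is a regular 6-gon, circumradius = √(r²−h²) = √(11.5²−6.06²) = 9.774 (perimeter = 2·6·9.774·sin(180°/6) = 58.64 mm); the cube at (13, 10) is absent (z outside [8.5, 16]); the cube at (-2.5, 8) does not reach this height (z outside [11.5, 32]); Taking the union: only the r=11.5 sphere is present, so the union is just that shape — boundary = 58.64 mm. So its perimeter = 58.64 mm. Layer 22 (z = 7.04): the r=11.5 sphere slices to a regular 6-gon of circumradius 10.600 (√(r²−h²) with h=4.46 from center) (perimeter = 2·6·10.600·sin(180°/6) = 63.60 mm); the cube at (13, 10) is not intersected at this z (z outside [8.5, 16]); the cube at (-2.5, 8) is not intersected at this z (z outside [11.5, 32]); Taking the union: only the r=11.5 sphere is present, so the union is just that shape — boundary = 63.60 mm. So its perimeter = 63.60 mm. Layer 22 is larger (63.60 vs 58.64 mm).

layer 22 (z = 7.04 mm)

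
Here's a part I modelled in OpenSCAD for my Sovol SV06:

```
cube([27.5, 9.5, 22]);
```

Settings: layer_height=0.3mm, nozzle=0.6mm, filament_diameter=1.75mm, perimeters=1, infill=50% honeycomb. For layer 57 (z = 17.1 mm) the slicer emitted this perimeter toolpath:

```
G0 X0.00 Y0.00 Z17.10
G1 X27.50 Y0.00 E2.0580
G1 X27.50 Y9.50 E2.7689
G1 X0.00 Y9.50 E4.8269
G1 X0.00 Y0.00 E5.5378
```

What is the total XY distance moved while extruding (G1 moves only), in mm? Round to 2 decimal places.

Sum the Euclidean lengths of each G1 segment: total = 74.00 mm.

74.00 mm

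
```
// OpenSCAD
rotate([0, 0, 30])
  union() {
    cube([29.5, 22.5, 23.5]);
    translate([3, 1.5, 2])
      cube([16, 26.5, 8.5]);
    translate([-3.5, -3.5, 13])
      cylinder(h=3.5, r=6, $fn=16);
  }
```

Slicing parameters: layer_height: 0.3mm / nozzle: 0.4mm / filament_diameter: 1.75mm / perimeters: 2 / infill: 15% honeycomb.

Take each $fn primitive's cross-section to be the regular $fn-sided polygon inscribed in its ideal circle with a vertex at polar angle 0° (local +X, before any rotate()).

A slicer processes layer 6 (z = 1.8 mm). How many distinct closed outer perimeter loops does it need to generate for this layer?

1

At z = 1.8 mm: the cube is present — its section is the full 29.5×22.5 rectangle; the cube at (3, 1.5) is absent (z outside [2, 10.5]); the cylinder at (-3.5, -3.5) is absent (z outside [13, 16.5]); Merging all regions: only the 29.5×22.5 cube is present, so the union is just that shape — 1 connected region; (rotated 30° about Z; rotation is an isometry so areas/perimeters/island counts are preserved). The result has 1 disconnected region.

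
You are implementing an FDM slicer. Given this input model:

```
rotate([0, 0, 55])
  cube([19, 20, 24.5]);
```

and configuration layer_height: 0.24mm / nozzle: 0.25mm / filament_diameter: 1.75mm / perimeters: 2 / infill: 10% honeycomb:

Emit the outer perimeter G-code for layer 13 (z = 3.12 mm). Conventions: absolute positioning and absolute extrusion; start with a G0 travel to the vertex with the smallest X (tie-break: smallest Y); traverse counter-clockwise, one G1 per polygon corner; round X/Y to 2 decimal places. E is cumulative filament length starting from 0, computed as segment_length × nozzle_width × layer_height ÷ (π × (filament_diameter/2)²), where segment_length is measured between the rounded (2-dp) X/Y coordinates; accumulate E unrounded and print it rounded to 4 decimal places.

G0 X-16.38 Y11.47 Z3.12
G1 X0.00 Y0.00 E0.4988
G1 X10.90 Y15.56 E0.9727
G1 X-5.49 Y27.04 E1.4719
G1 X-16.38 Y11.47 E1.9459

At z = 3.12 mm: the cube is present — its section is the full 19×20 rectangle; (whole slice rotated 55° about Z — lengths, areas and connectivity unchanged). The outline is a single polygon with 4 vertices. Extrusion per mm of travel: 0.25 × 0.24 / (π × 0.875²) = 0.024945. Accumulating E over each segment gives final E = 1.9459.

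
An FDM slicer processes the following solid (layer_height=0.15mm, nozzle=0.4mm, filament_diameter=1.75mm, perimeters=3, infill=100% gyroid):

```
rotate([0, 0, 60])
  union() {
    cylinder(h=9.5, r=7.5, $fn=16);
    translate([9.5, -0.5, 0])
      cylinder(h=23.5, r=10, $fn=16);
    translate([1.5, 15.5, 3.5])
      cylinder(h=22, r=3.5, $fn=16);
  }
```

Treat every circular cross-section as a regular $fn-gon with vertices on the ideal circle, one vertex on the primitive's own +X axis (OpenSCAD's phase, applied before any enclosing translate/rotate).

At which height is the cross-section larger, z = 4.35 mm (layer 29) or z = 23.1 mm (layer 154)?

Layer 29 (z = 4.35): the r=7.5 cylinder gives a regular 16-gon of circumradius 7.5 (constant along its height) (area = (16/2)·7.500²·sin(360°/16) = 172.21 mm²); the cylinder at (9.5, -0.5): section is a regular 16-gon, circumradius r=10 (area = (16/2)·10.000²·sin(360°/16) = 306.15 mm²); the cylinder at (1.5, 15.5): section is a regular 16-gon, circumradius r=3.5 (area = (16/2)·3.500²·sin(360°/16) = 37.50 mm²); Combining (union): the regions partially overlap — summed areas 515.86 mm² minus the doubly-counted overlap 77.18 mm² gives 438.68 mm² — area = 438.68 mm²; (whole slice rotated 60° about Z — lengths, areas and connectivity unchanged). So its area = 438.68 mm². Layer 154 (z = 23.1): the cylinder does not reach this height (z outside [0, 9.5]); the r=10 cylinder at (9.5, -0.5) gives a regular 16-gon of circumradius 10 (constant along its height) (area = (16/2)·10.000²·sin(360°/16) = 306.15 mm²); the r=3.5 cylinder at (1.5, 15.5) contributes a regular 16-gon of circumradius 3.5 (area = (16/2)·3.500²·sin(360°/16) = 37.50 mm²); Taking the union: the 2 present regions are separate (no shared area or edge), so areas and boundary lengths simply add and each stays a separate island — area = 343.65 mm²; (whole slice rotated 60° about Z — lengths, areas and connectivity unchanged). So its area = 343.65 mm². Layer 29 is larger (438.68 vs 343.65 mm²).

layer 29 (z = 4.35 mm)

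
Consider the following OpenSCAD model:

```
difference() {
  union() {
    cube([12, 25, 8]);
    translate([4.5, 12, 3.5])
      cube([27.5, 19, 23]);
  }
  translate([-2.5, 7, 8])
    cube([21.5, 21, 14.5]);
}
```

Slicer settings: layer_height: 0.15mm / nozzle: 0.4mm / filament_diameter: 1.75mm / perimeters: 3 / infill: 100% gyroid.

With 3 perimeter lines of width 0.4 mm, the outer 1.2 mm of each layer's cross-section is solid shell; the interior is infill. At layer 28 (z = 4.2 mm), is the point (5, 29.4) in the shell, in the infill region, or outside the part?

shell

At z = 4.2 mm: the cube is present — its section is the full 12×25 rectangle; the 27.5×19 cube at (4.5, 12) contributes its full rectangle; Combining (union): the regions partially overlap (shared area 97.50 mm²), so overlapping operands fuse into one piece — 1 connected region; the cube at (-2.5, 7) does not reach this height (z outside [8, 22.5]); Subtracting the remaining from the first: none of the subtracted shapes is present at this height, so the result so far is unchanged — 1 connected region. Overall, the cross-section is a single solid region. The nearest boundary edge runs (4.50, 25.00)→(4.50, 31.00); distance from the point to it = 0.50 mm. The point is inside the cross-section, 0.50 mm from the nearest boundary — within the 1.2 mm shell band (3 × 0.4).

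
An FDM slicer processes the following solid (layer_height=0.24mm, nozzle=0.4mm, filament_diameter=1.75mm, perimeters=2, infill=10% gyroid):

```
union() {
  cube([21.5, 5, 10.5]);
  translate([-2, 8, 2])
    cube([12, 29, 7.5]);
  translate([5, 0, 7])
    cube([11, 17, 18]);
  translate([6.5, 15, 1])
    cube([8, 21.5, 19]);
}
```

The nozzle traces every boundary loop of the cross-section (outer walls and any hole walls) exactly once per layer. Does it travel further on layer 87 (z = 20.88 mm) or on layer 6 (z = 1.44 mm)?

Layer 87 (z = 20.88): the cube is not intersected at this z (z outside [0, 10.5]); the cube at (-2, 8) does not reach this height (z outside [2, 9.5]); the cube at (5, 0) is present — its section is the full 11×17 rectangle (perimeter 56.00 mm); the cube at (6.5, 15) does not reach this height (z outside [1, 20]); Taking the union: only the 11×17 cube at (5, 0) is present, so the union is just that shape — boundary = 56.00 mm. So its perimeter = 56.00 mm. Layer 6 (z = 1.44): the cube is present — its section is the full 21.5×5 rectangle (perimeter 53.00 mm); the cube at (-2, 8) is not intersected at this z (z outside [2, 9.5]); the cube at (5, 0) is absent (z outside [7, 25]); the 8×21.5 cube at (6.5, 15) contributes its full rectangle (perimeter 59.00 mm); Merging all regions: the 2 present regions are separate (no shared area or edge), so areas and boundary lengths simply add and each stays a separate island — boundary = 112.00 mm. So its perimeter = 112.00 mm. Layer 6 is larger (112.00 vs 56.00 mm).

layer 6 (z = 1.44 mm)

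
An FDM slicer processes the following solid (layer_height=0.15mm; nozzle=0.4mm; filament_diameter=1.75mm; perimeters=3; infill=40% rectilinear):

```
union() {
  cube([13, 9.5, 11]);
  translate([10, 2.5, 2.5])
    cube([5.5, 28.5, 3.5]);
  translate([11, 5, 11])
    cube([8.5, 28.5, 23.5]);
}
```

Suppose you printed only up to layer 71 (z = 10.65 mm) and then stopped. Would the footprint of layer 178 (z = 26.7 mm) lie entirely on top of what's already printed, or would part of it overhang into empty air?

Compare the two slices. At z = 10.65: the cube (footprint 13×9.5) is included at this height (area 123.50 mm²); the cube at (10, 2.5) is not intersected at this z (z outside [2.5, 6]); the cube at (11, 5) is absent (z outside [11, 34.5]); Combining (union): only the 13×9.5 cube is present, so the union is just that shape — area = 123.50 mm². At z = 26.7: the cube does not reach this height (z outside [0, 11]); the cube at (10, 2.5) does not reach this height (z outside [2.5, 6]); the cube at (11, 5) is present — its section is the full 8.5×28.5 rectangle (area 242.25 mm²); Taking the union: only the 8.5×28.5 cube at (11, 5) is present, so the union is just that shape — area = 242.25 mm². Checking containment: at z = 26.7 the cross-section extends beyond the z = 10.65 cross-section by about 233.25 mm².

part overhangs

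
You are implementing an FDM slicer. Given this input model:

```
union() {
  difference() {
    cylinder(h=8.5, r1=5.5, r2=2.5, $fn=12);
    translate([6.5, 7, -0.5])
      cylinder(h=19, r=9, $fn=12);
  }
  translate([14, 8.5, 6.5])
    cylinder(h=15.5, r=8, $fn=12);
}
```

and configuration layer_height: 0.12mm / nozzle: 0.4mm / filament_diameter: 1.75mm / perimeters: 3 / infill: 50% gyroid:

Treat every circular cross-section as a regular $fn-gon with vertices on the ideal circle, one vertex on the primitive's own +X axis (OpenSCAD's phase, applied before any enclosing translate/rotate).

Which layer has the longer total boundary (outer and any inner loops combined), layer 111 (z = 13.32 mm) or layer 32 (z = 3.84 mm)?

Layer 111 (z = 13.32): the cone is not intersected at this z (z outside [0, 8.5]); the cylinder at (6.5, 7): section is a regular 12-gon, circumradius r=9 (perimeter = 2·12·9.000·sin(180°/12) = 55.90 mm); Subtracting the remaining from the first: the first operand is absent here, so nothing remains; the cylinder at (14, 8.5): section is a regular 12-gon, circumradius r=8 (perimeter = 2·12·8.000·sin(180°/12) = 49.69 mm); Taking the union: only the r=8 cylinder at (14, 8.5) is present, so the union is just that shape — boundary = 49.69 mm. So its perimeter = 49.69 mm. Layer 32 (z = 3.84): the cone (r1=5.5→r2=2.5) has section circumradius 4.145 here — a regular 12-gon (perimeter = 2·12·4.145·sin(180°/12) = 25.75 mm); the r=9 cylinder at (6.5, 7) gives a regular 12-gon of circumradius 9 (constant along its height) (perimeter = 2·12·9.000·sin(180°/12) = 55.90 mm); After the difference (first − rest): starting from the cone, the r=9 cylinder at (6.5, 7) partially overlaps it — only the 17.51 mm² overlap (of its 243.00 mm²) is removed, clipping the outline — boundary = 24.09 mm; the cylinder at (14, 8.5) is absent (z outside [6.5, 22]); Merging all regions: only the result so far is present, so the union is just that shape — boundary = 24.09 mm. So its perimeter = 24.09 mm. Layer 111 is larger (49.69 vs 24.09 mm).

layer 111 (z = 13.32 mm)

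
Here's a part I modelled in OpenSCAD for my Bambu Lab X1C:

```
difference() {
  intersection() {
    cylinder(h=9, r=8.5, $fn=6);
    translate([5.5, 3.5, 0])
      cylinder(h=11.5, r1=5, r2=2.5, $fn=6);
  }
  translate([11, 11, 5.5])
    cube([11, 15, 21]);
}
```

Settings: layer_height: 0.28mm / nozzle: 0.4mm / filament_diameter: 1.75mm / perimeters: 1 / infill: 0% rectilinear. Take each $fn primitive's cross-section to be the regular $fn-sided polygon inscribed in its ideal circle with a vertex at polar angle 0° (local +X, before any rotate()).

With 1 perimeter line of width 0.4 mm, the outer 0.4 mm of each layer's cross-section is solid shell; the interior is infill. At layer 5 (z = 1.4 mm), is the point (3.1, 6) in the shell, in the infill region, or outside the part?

infill

At z = 1.4 mm: the cylinder: section is a regular 6-gon, circumradius r=8.5; the cone at (5.5, 3.5): at t=0.122 of its height the radius interpolates to r₁+(r₂−r₁)t = 4.696, giving a regular 6-gon of that circumradius; After intersecting: the cone at (5.5, 3.5) partially overlaps the r=8.5 cylinder; clipping to the common part keeps 35.97 mm² — 1 connected region; the cube at (11, 11) does not reach this height (z outside [5.5, 26.5]); After the difference (first − rest): none of the subtracted shapes is present at this height, so that combined region is unchanged — 1 connected region. Overall, the cross-section is a single solid region. The nearest boundary edge runs (0.80, 3.50)→(3.03, 7.36); distance from the point to it = 0.74 mm. The point is inside the cross-section and 0.74 mm from the nearest boundary — more than the 0.4 mm shell width (1 × 0.4), so it's in the infill interior.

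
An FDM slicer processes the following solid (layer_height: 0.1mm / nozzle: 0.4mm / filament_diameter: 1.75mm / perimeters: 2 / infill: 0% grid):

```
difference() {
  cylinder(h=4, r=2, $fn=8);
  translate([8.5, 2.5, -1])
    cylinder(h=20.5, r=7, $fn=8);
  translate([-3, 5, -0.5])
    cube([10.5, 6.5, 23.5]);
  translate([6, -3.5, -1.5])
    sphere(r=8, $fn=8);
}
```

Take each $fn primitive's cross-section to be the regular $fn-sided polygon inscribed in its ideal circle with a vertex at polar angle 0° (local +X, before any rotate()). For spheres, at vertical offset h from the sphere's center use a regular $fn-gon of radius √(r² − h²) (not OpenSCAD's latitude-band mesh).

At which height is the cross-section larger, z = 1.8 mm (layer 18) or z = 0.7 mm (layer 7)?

layer 18 (z = 1.8 mm)

Layer 18 (z = 1.8): the r=2 cylinder gives a regular 8-gon of circumradius 2 (constant along its height) (area = (8/2)·2.000²·sin(360°/8) = 11.31 mm²); the cylinder at (8.5, 2.5): section is a regular 8-gon, circumradius r=7 (area = (8/2)·7.000²·sin(360°/8) = 138.59 mm²); the cube at (-3, 5) is present — its section is the full 10.5×6.5 rectangle (area 68.25 mm²); the r=8 sphere at (6, -3.5) slices to a regular 8-gon of circumradius 7.288 (√(r²−h²) with h=3.3 from center) (area = (8/2)·7.288²·sin(360°/8) = 150.22 mm²); Taking the first minus the rest: starting from the r=2 cylinder (11.31 mm²), the r=7 cylinder at (8.5, 2.5) misses the remaining region (no effect); the 10.5×6.5 cube at (-3, 5) misses the remaining region (no effect); the r=8 sphere at (6, -3.5) partially overlaps it — only the 5.10 mm² overlap (of its 150.22 mm²) is removed, clipping the outline — area = 6.21 mm². So its area = 6.21 mm². Layer 7 (z = 0.7): the r=2 cylinder gives a regular 8-gon of circumradius 2 (constant along its height) (area = (8/2)·2.000²·sin(360°/8) = 11.31 mm²); the cylinder at (8.5, 2.5): section is a regular 8-gon, circumradius r=7 (area = (8/2)·7.000²·sin(360°/8) = 138.59 mm²); the cube at (-3, 5) (footprint 10.5×6.5) is included at this height (area 68.25 mm²); the r=8 sphere at (6, -3.5) contributes a regular 8-gon of circumradius √(8²−2.2²) = 7.692 (area = (8/2)·7.692²·sin(360°/8) = 167.33 mm²); Subtracting the remaining from the first: starting from the r=2 cylinder (11.31 mm²), the r=7 cylinder at (8.5, 2.5) misses the remaining region (no effect); the 10.5×6.5 cube at (-3, 5) misses the remaining region (no effect); the r=8 sphere at (6, -3.5) partially overlaps it — only the 6.48 mm² overlap (of its 167.33 mm²) is removed, clipping the outline — area = 4.83 mm². So its area = 4.83 mm². Layer 18 is larger (6.21 vs 4.83 mm²).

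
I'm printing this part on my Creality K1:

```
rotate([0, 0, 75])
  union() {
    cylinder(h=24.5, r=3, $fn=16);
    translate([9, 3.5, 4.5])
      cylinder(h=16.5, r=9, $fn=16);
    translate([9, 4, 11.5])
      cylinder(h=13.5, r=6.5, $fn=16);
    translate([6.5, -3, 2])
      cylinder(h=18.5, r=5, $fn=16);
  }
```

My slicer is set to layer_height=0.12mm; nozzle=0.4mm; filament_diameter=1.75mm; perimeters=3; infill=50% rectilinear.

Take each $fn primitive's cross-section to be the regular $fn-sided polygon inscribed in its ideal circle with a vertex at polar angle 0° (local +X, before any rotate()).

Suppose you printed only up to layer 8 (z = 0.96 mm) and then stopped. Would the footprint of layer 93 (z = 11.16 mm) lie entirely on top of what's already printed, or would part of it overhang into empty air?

Compare the two slices. At z = 0.96: the cylinder: section is a regular 16-gon, circumradius r=3 (area = (16/2)·3.000²·sin(360°/16) = 27.55 mm²); the cylinder at (9, 3.5) is absent (z outside [4.5, 21]); the cylinder at (9, 4) is absent (z outside [11.5, 25]); the cylinder at (6.5, -3) does not reach this height (z outside [2, 20.5]); Merging all regions: only the r=3 cylinder is present, so the union is just that shape — area = 27.55 mm²; (rotated 75° about Z; rotation is an isometry so areas/perimeters/island counts are preserved). At z = 11.16: the cylinder: section is a regular 16-gon, circumradius r=3 (area = (16/2)·3.000²·sin(360°/16) = 27.55 mm²); the r=9 cylinder at (9, 3.5) gives a regular 16-gon of circumradius 9 (constant along its height) (area = (16/2)·9.000²·sin(360°/16) = 247.98 mm²); the cylinder at (9, 4) does not reach this height (z outside [11.5, 25]); the r=5 cylinder at (6.5, -3) contributes a regular 16-gon of circumradius 5 (area = (16/2)·5.000²·sin(360°/16) = 76.54 mm²); Taking the union: the regions partially overlap — summed areas 352.07 mm² minus the doubly-counted overlap 61.05 mm² gives 291.02 mm² — area = 291.02 mm²; (whole slice rotated 75° about Z — lengths, areas and connectivity unchanged). Checking containment: at z = 11.16 the cross-section extends beyond the z = 0.96 cross-section by about 263.47 mm².

part overhangs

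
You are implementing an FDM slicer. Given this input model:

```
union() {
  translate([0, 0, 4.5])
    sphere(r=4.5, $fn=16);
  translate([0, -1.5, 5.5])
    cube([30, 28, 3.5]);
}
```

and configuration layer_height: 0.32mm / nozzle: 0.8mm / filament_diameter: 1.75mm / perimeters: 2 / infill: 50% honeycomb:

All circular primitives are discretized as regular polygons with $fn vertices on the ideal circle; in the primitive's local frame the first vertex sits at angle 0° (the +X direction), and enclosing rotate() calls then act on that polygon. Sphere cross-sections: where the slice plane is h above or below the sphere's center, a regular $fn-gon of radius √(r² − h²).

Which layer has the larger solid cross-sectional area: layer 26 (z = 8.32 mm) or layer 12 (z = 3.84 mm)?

layer 26 (z = 8.32 mm)

Layer 26 (z = 8.32): the r=4.5 sphere slices to a regular 16-gon of circumradius 2.379 (√(r²−h²) with h=3.82 from center) (area = (16/2)·2.379²·sin(360°/16) = 17.32 mm²); the 30×28 cube at (0, -1.5) contributes its full rectangle (area 840.00 mm²); Taking the union: the regions partially overlap — summed areas 857.32 mm² minus the doubly-counted overlap 7.59 mm² gives 849.73 mm² — area = 849.73 mm². So its area = 849.73 mm². Layer 12 (z = 3.84): the r=4.5 sphere contributes a regular 16-gon of circumradius √(4.5²−0.66²) = 4.451 (area = (16/2)·4.451²·sin(360°/16) = 60.66 mm²); the cube at (0, -1.5) is not intersected at this z (z outside [5.5, 9]); Taking the union: only the r=4.5 sphere is present, so the union is just that shape — area = 60.66 mm². So its area = 60.66 mm². Layer 26 is larger (849.73 vs 60.66 mm²).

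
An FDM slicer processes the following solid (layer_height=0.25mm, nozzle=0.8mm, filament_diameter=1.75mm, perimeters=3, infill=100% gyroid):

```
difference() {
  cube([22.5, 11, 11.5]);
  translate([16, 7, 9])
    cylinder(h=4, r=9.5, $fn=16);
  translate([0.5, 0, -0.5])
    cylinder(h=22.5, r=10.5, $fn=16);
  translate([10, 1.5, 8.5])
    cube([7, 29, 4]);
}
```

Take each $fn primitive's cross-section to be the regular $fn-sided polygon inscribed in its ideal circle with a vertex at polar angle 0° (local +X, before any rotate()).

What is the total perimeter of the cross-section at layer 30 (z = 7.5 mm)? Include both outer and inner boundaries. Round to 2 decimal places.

62.50 mm

At z = 7.5 mm: the cube (footprint 22.5×11) is included at this height (perimeter 67.00 mm); the cylinder at (16, 7) does not reach this height (z outside [9, 13]); the r=10.5 cylinder at (0.5, 0) gives a regular 16-gon of circumradius 10.5 (constant along its height) (perimeter = 2·16·10.500·sin(180°/16) = 65.55 mm); the cube at (10, 1.5) is not intersected at this z (z outside [8.5, 12.5]); Taking the first minus the rest: starting from the 22.5×11 cube, the r=10.5 cylinder at (0.5, 0) partially overlaps it — only the 89.61 mm² overlap (of its 337.53 mm²) is removed, clipping the outline — boundary = 62.50 mm. Overall, the cross-section is a single solid region. Total boundary length (outer) = 62.50 mm.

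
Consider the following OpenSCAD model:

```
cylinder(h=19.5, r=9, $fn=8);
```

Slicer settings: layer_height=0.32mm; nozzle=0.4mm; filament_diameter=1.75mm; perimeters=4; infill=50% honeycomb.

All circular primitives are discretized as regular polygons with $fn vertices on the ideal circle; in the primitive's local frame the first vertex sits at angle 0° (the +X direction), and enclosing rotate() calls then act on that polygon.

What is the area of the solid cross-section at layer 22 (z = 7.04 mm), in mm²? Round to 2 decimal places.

229.10 mm²

At z = 7.04 mm: the r=9 cylinder gives a regular 8-gon of circumradius 9 (constant along its height) (area = (8/2)·9.000²·sin(360°/8) = 229.10 mm²). Overall, the cross-section is a single solid region. Net area = 229.10 mm².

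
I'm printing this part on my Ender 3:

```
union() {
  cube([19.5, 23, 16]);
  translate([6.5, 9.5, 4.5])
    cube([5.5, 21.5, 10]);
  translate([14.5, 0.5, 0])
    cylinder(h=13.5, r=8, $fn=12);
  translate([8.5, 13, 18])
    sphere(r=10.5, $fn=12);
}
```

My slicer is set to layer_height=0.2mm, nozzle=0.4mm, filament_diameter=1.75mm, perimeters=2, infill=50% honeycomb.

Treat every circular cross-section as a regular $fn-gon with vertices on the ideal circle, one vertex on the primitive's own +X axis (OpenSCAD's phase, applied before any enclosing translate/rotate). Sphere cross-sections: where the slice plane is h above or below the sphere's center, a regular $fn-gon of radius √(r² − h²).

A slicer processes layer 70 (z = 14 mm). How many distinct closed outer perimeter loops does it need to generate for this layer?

At z = 14 mm: the cube is present — its section is the full 19.5×23 rectangle; the cube at (6.5, 9.5) (footprint 5.5×21.5) is included at this height; the cylinder at (14.5, 0.5) is not intersected at this z (z outside [0, 13.5]); the r=10.5 sphere at (8.5, 13) slices to a regular 12-gon of circumradius 9.708 (√(r²−h²) with h=4 from center); Taking the union: the regions partially overlap (shared area 351.55 mm²), so overlapping operands fuse into one piece — 1 connected region. The result has 1 disconnected region.

1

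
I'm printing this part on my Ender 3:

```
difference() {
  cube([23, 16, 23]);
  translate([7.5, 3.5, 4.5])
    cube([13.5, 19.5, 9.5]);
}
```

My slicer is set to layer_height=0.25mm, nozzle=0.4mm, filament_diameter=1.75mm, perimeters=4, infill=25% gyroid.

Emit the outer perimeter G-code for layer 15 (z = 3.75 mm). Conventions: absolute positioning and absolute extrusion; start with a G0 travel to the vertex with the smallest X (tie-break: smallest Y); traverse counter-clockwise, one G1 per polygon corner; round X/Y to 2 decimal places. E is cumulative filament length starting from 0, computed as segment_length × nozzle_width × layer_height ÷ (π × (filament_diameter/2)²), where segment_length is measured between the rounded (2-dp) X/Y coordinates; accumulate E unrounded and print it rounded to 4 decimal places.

G0 X0.00 Y0.00 Z3.75
G1 X23.00 Y0.00 E0.9562
G1 X23.00 Y16.00 E1.6214
G1 X0.00 Y16.00 E2.5777
G1 X0.00 Y0.00 E3.2429

At z = 3.75 mm: the 23×16 cube contributes its full rectangle; the cube at (7.5, 3.5) is not intersected at this z (z outside [4.5, 14]); After the difference (first − rest): none of the subtracted shapes is present at this height, so the 23×16 cube is unchanged — 1 connected region. The outline is a single polygon with 4 vertices. Extrusion per mm of travel: 0.4 × 0.25 / (π × 0.875²) = 0.041575. Accumulating E over each segment gives final E = 3.2429.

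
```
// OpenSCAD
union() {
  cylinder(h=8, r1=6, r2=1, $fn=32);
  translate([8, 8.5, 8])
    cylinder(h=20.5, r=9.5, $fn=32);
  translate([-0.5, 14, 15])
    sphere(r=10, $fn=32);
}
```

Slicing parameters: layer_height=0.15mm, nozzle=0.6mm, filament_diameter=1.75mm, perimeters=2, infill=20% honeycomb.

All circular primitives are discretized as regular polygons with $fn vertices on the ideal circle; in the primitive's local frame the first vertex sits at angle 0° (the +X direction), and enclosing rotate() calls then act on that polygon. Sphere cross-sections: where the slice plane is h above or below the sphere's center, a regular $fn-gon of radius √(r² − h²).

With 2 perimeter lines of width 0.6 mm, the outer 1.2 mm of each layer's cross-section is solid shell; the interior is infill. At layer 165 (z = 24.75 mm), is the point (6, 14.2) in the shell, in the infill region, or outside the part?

At z = 24.75 mm: the cone is not intersected at this z (z outside [0, 8]); the r=9.5 cylinder at (8, 8.5) gives a regular 32-gon of circumradius 9.5 (constant along its height); the r=10 sphere at (-0.5, 14) slices to a regular 32-gon of circumradius 2.222 (√(r²−h²) with h=9.75 from center); Taking the union: the regions partially overlap (shared area 4.54 mm²), so overlapping operands fuse into one piece — 1 connected region. Overall, the cross-section is a single solid region. The nearest boundary edge runs (4.36, 17.28)→(6.15, 17.82); distance from the point to it = 3.42 mm. The point is inside the cross-section and 3.42 mm from the nearest boundary — more than the 1.2 mm shell width (2 × 0.6), so it's in the infill interior.

infill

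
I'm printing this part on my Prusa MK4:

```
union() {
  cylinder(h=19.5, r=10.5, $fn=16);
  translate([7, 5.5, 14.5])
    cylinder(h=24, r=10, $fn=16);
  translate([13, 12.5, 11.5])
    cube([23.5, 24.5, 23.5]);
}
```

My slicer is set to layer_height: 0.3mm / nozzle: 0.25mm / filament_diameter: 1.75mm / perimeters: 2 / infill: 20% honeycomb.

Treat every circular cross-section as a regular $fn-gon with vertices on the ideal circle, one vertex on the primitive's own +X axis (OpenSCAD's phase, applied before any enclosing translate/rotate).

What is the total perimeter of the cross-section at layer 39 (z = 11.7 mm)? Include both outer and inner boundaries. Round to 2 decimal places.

At z = 11.7 mm: the r=10.5 cylinder contributes a regular 16-gon of circumradius 10.5 (perimeter = 2·16·10.500·sin(180°/16) = 65.55 mm); the cylinder at (7, 5.5) does not reach this height (z outside [14.5, 38.5]); the 23.5×24.5 cube at (13, 12.5) contributes its full rectangle (perimeter 96.00 mm); Merging all regions: the 2 present regions are separate (no shared area or edge), so areas and boundary lengths simply add and each stays a separate island — boundary = 161.55 mm. Overall, the cross-section has 2 separate islands. Total boundary length (outer) = 161.55 mm.

161.55 mm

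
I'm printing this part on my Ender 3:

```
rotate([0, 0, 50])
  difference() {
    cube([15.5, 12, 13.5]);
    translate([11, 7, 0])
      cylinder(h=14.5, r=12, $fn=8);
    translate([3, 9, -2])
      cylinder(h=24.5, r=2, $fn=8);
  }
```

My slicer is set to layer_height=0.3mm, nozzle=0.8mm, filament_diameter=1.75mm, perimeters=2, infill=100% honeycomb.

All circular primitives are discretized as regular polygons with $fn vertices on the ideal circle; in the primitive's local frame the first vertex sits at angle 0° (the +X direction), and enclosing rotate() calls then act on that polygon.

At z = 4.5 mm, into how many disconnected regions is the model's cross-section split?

At z = 4.5 mm: the 15.5×12 cube contributes its full rectangle; the cylinder at (11, 7): section is a regular 8-gon, circumradius r=12; the r=2 cylinder at (3, 9) contributes a regular 8-gon of circumradius 2; Taking the first minus the rest: starting from the 15.5×12 cube, the r=12 cylinder at (11, 7) partially overlaps it — only the 180.26 mm² overlap (of its 407.29 mm²) is removed, clipping the outline; the r=2 cylinder at (3, 9) misses the remaining region (no effect) — 2 connected regions; (rotated 50° about Z; rotation is an isometry so areas/perimeters/island counts are preserved). The result has 2 disconnected regions.

2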